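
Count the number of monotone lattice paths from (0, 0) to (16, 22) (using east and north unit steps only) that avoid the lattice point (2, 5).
Number of paths = 16671141405

Total paths from (0, 0) to (16, 22): C(38, 16) = 22239974430. Paths through (2, 5): (paths (0, 0) → (2, 5)) × (paths (2, 5) → (16, 22)) = C(7, 2) · C(31, 14) = 21 · 265182525 = 5568833025. Avoidance count = 22239974430 − 5568833025 = 16671141405.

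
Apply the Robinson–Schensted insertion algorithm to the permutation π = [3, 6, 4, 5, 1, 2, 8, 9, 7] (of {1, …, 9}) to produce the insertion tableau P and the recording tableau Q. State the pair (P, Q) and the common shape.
P = [1, 2, 5, 7, 9] / [3, 4, 8] / [6];  Q = [1, 2, 4, 7, 8] / [3, 6, 9] / [5];  common shape = (5, 3, 1)

Row-insert the values π_1, π_2, … into P one at a time, bumping the leftmost entry strictly greater than the inserted value down to the next row. The recording tableau Q records, in position (i, j), the step at which that cell was added to P.
  Insert 3 (step 1): P = [3];  Q = [1]
  Insert 6 (step 2): P = [3, 6];  Q = [1, 2]
  Insert 4 (step 3): P = [3, 4] / [6];  Q = [1, 2] / [3]
  Insert 5 (step 4): P = [3, 4, 5] / [6];  Q = [1, 2, 4] / [3]
  Insert 1 (step 5): P = [1, 4, 5] / [3] / [6];  Q = [1, 2, 4] / [3] / [5]
  Insert 2 (step 6): P = [1, 2, 5] / [3, 4] / [6];  Q = [1, 2, 4] / [3, 6] / [5]
  Insert 8 (step 7): P = [1, 2, 5, 8] / [3, 4] / [6];  Q = [1, 2, 4, 7] / [3, 6] / [5]
  Insert 9 (step 8): P = [1, 2, 5, 8, 9] / [3, 4] / [6];  Q = [1, 2, 4, 7, 8] / [3, 6] / [5]
  Insert 7 (step 9): P = [1, 2, 5, 7, 9] / [3, 4, 8] / [6];  Q = [1, 2, 4, 7, 8] / [3, 6, 9] / [5]
Final shape: (5, 3, 1).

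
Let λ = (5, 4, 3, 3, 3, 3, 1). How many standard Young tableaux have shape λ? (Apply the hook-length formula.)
# SYT of shape (5, 4, 3, 3, 3, 3, 1) = 517316800

Hook-length formula: f^λ = n! / Π hook(c), product over all cells c of the Young diagram. For λ = (5, 4, 3, 3, 3, 3, 1), n = 22 boxes. Hook lengths by row (left-to-right, top-to-bottom): [11, 9, 8, 3, 1]; [9, 7, 6, 1]; [7, 5, 4]; [6, 4, 3]; [5, 3, 2]; [4, 2, 1]; [1]. Product of hooks = 2172751257600. So f^λ = 22! / 2172751257600 = 1124000727777607680000 / 2172751257600 = 517316800.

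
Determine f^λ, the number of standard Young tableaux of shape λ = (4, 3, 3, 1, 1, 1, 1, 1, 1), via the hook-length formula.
# SYT of shape (4, 3, 3, 1, 1, 1, 1, 1, 1) = 112112

Hook-length formula: f^λ = n! / Π hook(c), product over all cells c of the Young diagram. For λ = (4, 3, 3, 1, 1, 1, 1, 1, 1), n = 16 boxes. Hook lengths by row (left-to-right, top-to-bottom): [12, 5, 4, 1]; [10, 3, 2]; [9, 2, 1]; [6]; [5]; [4]; [3]; [2]; [1]. Product of hooks = 186624000. So f^λ = 16! / 186624000 = 20922789888000 / 186624000 = 112112.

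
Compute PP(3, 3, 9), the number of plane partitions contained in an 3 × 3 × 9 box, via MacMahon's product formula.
PP(3, 3, 9) = 572572

Evaluate the triple product over i = 1..3, j = 1..3, k = 1..9. The factors are (2/1) · (3/2) · (4/3) · (5/4) · (6/5) · (7/6) · (8/7) · (9/8) · … (81 factors total). The numerators and denominators telescope so the product is an integer; carrying out the multiplication exactly gives PP(3, 3, 9) = 572572.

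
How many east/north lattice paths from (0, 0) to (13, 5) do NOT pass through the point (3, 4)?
Number of paths = 8183

Total paths from (0, 0) to (13, 5): C(18, 13) = 8568. Paths through (3, 4): (paths (0, 0) → (3, 4)) × (paths (3, 4) → (13, 5)) = C(7, 3) · C(11, 10) = 35 · 11 = 385. Avoidance count = 8568 − 385 = 8183.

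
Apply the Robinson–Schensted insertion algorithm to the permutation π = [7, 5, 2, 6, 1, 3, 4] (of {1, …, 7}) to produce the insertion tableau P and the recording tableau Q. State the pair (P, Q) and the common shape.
P = [1, 3, 4] / [2, 6] / [5] / [7];  Q = [1, 4, 7] / [2, 6] / [3] / [5];  common shape = (3, 2, 1, 1)

Row-insert the values π_1, π_2, … into P one at a time, bumping the leftmost entry strictly greater than the inserted value down to the next row. The recording tableau Q records, in position (i, j), the step at which that cell was added to P.
  Insert 7 (step 1): P = [7];  Q = [1]
  Insert 5 (step 2): P = [5] / [7];  Q = [1] / [2]
  Insert 2 (step 3): P = [2] / [5] / [7];  Q = [1] / [2] / [3]
  Insert 6 (step 4): P = [2, 6] / [5] / [7];  Q = [1, 4] / [2] / [3]
  Insert 1 (step 5): P = [1, 6] / [2] / [5] / [7];  Q = [1, 4] / [2] / [3] / [5]
  Insert 3 (step 6): P = [1, 3] / [2, 6] / [5] / [7];  Q = [1, 4] / [2, 6] / [3] / [5]
  Insert 4 (step 7): P = [1, 3, 4] / [2, 6] / [5] / [7];  Q = [1, 4, 7] / [2, 6] / [3] / [5]
Final shape: (3, 2, 1, 1).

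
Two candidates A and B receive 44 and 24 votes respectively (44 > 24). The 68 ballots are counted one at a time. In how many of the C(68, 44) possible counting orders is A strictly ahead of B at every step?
Strict-lead orderings = 442256241115143000

Total orderings of the 68 votes with 44 for A: C(68, 44) = 1503671219791486200. By the Bertrand ballot formula (Cycle Lemma / reflection principle), the number of orderings in which A is strictly ahead of B throughout is (p − q)/(p + q) · C(p + q, p) = (44 − 24)/(44 + 24) · 1503671219791486200 = 442256241115143000.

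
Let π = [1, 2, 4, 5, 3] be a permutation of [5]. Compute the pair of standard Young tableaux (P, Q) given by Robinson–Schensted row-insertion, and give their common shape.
P = [1, 2, 3, 5] / [4];  Q = [1, 2, 3, 4] / [5];  common shape = (4, 1)

Row-insert the values π_1, π_2, … into P one at a time, bumping the leftmost entry strictly greater than the inserted value down to the next row. The recording tableau Q records, in position (i, j), the step at which that cell was added to P.
  Insert 1 (step 1): P = [1];  Q = [1]
  Insert 2 (step 2): P = [1, 2];  Q = [1, 2]
  Insert 4 (step 3): P = [1, 2, 4];  Q = [1, 2, 3]
  Insert 5 (step 4): P = [1, 2, 4, 5];  Q = [1, 2, 3, 4]
  Insert 3 (step 5): P = [1, 2, 3, 5] / [4];  Q = [1, 2, 3, 4] / [5]
Final shape: (4, 1).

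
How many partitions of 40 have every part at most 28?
p(40, parts ≤ 28) = 37143

Use the recurrence p(n, m) = p(n, m−1) + p(n−m, m): either the largest part is < m (count p(n, m−1)) or the largest part is exactly m (remove one copy of m, count p(n−m, m)). With p(0, ·) = 1 this gives p(40, parts ≤ 28) = 37143. (By conjugating Young diagrams, this also counts partitions of 40 into at most 28 parts.)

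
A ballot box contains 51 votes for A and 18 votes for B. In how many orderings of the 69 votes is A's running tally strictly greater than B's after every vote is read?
Strict-lead orderings = 8241111232613688

Total orderings of the 69 votes with 51 for A: C(69, 51) = 17231414395464984. By the Bertrand ballot formula (Cycle Lemma / reflection principle), the number of orderings in which A is strictly ahead of B throughout is (p − q)/(p + q) · C(p + q, p) = (51 − 18)/(51 + 18) · 17231414395464984 = 8241111232613688.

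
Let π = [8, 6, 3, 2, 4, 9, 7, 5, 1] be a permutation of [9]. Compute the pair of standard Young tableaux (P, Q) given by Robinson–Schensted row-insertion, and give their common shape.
P = [1, 4, 5] / [2, 7] / [3, 9] / [6] / [8];  Q = [1, 5, 6] / [2, 7] / [3, 8] / [4] / [9];  common shape = (3, 2, 2, 1, 1)

Row-insert the values π_1, π_2, … into P one at a time, bumping the leftmost entry strictly greater than the inserted value down to the next row. The recording tableau Q records, in position (i, j), the step at which that cell was added to P.
  Insert 8 (step 1): P = [8];  Q = [1]
  Insert 6 (step 2): P = [6] / [8];  Q = [1] / [2]
  Insert 3 (step 3): P = [3] / [6] / [8];  Q = [1] / [2] / [3]
  Insert 2 (step 4): P = [2] / [3] / [6] / [8];  Q = [1] / [2] / [3] / [4]
  Insert 4 (step 5): P = [2, 4] / [3] / [6] / [8];  Q = [1, 5] / [2] / [3] / [4]
  Insert 9 (step 6): P = [2, 4, 9] / [3] / [6] / [8];  Q = [1, 5, 6] / [2] / [3] / [4]
  Insert 7 (step 7): P = [2, 4, 7] / [3, 9] / [6] / [8];  Q = [1, 5, 6] / [2, 7] / [3] / [4]
  Insert 5 (step 8): P = [2, 4, 5] / [3, 7] / [6, 9] / [8];  Q = [1, 5, 6] / [2, 7] / [3, 8] / [4]
  Insert 1 (step 9): P = [1, 4, 5] / [2, 7] / [3, 9] / [6] / [8];  Q = [1, 5, 6] / [2, 7] / [3, 8] / [4] / [9]
Final shape: (3, 2, 2, 1, 1).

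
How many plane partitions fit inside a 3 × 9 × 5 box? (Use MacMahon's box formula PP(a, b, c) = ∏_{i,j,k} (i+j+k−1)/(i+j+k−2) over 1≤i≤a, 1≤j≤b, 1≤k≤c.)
PP(3, 9, 5) = 208416208

Evaluate the triple product over i = 1..3, j = 1..9, k = 1..5. The factors are (2/1) · (3/2) · (4/3) · (5/4) · (6/5) · (3/2) · (4/3) · (5/4) · … (135 factors total). The numerators and denominators telescope so the product is an integer; carrying out the multiplication exactly gives PP(3, 9, 5) = 208416208.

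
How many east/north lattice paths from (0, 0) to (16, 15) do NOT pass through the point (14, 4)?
Number of paths = 300301515

Total paths from (0, 0) to (16, 15): C(31, 16) = 300540195. Paths through (14, 4): (paths (0, 0) → (14, 4)) × (paths (14, 4) → (16, 15)) = C(18, 14) · C(13, 2) = 3060 · 78 = 238680. Avoidance count = 300540195 − 238680 = 300301515.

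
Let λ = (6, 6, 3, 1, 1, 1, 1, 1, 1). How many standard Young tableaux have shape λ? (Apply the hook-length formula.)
# SYT of shape (6, 6, 3, 1, 1, 1, 1, 1, 1) = 119380800

Hook-length formula: f^λ = n! / Π hook(c), product over all cells c of the Young diagram. For λ = (6, 6, 3, 1, 1, 1, 1, 1, 1), n = 21 boxes. Hook lengths by row (left-to-right, top-to-bottom): [14, 7, 6, 4, 3, 2]; [13, 6, 5, 3, 2, 1]; [9, 2, 1]; [6]; [5]; [4]; [3]; [2]; [1]. Product of hooks = 427966156800. So f^λ = 21! / 427966156800 = 51090942171709440000 / 427966156800 = 119380800.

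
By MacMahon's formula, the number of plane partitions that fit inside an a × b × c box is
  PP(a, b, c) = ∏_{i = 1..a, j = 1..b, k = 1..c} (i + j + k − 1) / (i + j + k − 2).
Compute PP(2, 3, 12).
PP(2, 3, 12) = 63700

Evaluate the triple product over i = 1..2, j = 1..3, k = 1..12. The factors are (2/1) · (3/2) · (4/3) · (5/4) · (6/5) · (7/6) · (8/7) · (9/8) · … (72 factors total). The numerators and denominators telescope so the product is an integer; carrying out the multiplication exactly gives PP(2, 3, 12) = 63700.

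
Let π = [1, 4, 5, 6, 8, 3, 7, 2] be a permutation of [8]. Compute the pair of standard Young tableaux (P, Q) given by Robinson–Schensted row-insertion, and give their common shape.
P = [1, 2, 5, 6, 7] / [3, 8] / [4];  Q = [1, 2, 3, 4, 5] / [6, 7] / [8];  common shape = (5, 2, 1)

Row-insert the values π_1, π_2, … into P one at a time, bumping the leftmost entry strictly greater than the inserted value down to the next row. The recording tableau Q records, in position (i, j), the step at which that cell was added to P.
  Insert 1 (step 1): P = [1];  Q = [1]
  Insert 4 (step 2): P = [1, 4];  Q = [1, 2]
  Insert 5 (step 3): P = [1, 4, 5];  Q = [1, 2, 3]
  Insert 6 (step 4): P = [1, 4, 5, 6];  Q = [1, 2, 3, 4]
  Insert 8 (step 5): P = [1, 4, 5, 6, 8];  Q = [1, 2, 3, 4, 5]
  Insert 3 (step 6): P = [1, 3, 5, 6, 8] / [4];  Q = [1, 2, 3, 4, 5] / [6]
  Insert 7 (step 7): P = [1, 3, 5, 6, 7] / [4, 8];  Q = [1, 2, 3, 4, 5] / [6, 7]
  Insert 2 (step 8): P = [1, 2, 5, 6, 7] / [3, 8] / [4];  Q = [1, 2, 3, 4, 5] / [6, 7] / [8]
Final shape: (5, 2, 1).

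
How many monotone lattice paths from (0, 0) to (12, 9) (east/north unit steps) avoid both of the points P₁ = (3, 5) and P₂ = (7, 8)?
Number of paths = 227040

Inclusion–exclusion. Total paths: C(21, 12) = 293930. Through P₁: C(8, 3)·C(13, 9) = 40040. Through P₂: C(15, 7)·C(6, 5) = 38610. Since P₁ is strictly southwest of P₂, a monotone path through both must visit P₁ then P₂; paths through both = C(8, 3)·C(7, 4)·C(6, 5) = 11760. Avoid both = 293930 − 40040 − 38610 + 11760 = 227040.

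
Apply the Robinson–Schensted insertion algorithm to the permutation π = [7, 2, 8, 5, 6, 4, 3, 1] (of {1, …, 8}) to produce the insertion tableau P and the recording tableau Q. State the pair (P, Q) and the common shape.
P = [1, 3, 6] / [2, 8] / [4] / [5] / [7];  Q = [1, 3, 5] / [2, 4] / [6] / [7] / [8];  common shape = (3, 2, 1, 1, 1)

Row-insert the values π_1, π_2, … into P one at a time, bumping the leftmost entry strictly greater than the inserted value down to the next row. The recording tableau Q records, in position (i, j), the step at which that cell was added to P.
  Insert 7 (step 1): P = [7];  Q = [1]
  Insert 2 (step 2): P = [2] / [7];  Q = [1] / [2]
  Insert 8 (step 3): P = [2, 8] / [7];  Q = [1, 3] / [2]
  Insert 5 (step 4): P = [2, 5] / [7, 8];  Q = [1, 3] / [2, 4]
  Insert 6 (step 5): P = [2, 5, 6] / [7, 8];  Q = [1, 3, 5] / [2, 4]
  Insert 4 (step 6): P = [2, 4, 6] / [5, 8] / [7];  Q = [1, 3, 5] / [2, 4] / [6]
  Insert 3 (step 7): P = [2, 3, 6] / [4, 8] / [5] / [7];  Q = [1, 3, 5] / [2, 4] / [6] / [7]
  Insert 1 (step 8): P = [1, 3, 6] / [2, 8] / [4] / [5] / [7];  Q = [1, 3, 5] / [2, 4] / [6] / [7] / [8]
Final shape: (3, 2, 1, 1, 1).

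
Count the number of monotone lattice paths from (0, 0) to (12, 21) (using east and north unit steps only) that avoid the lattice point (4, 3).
Number of paths = 300137695

Total paths from (0, 0) to (12, 21): C(33, 12) = 354817320. Paths through (4, 3): (paths (0, 0) → (4, 3)) × (paths (4, 3) → (12, 21)) = C(7, 4) · C(26, 8) = 35 · 1562275 = 54679625. Avoidance count = 354817320 − 54679625 = 300137695.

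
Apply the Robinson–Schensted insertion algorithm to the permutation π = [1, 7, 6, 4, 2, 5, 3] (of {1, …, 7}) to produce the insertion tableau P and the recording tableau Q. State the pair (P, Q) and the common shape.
P = [1, 2, 3] / [4, 5] / [6] / [7];  Q = [1, 2, 6] / [3, 7] / [4] / [5];  common shape = (3, 2, 1, 1)

Row-insert the values π_1, π_2, … into P one at a time, bumping the leftmost entry strictly greater than the inserted value down to the next row. The recording tableau Q records, in position (i, j), the step at which that cell was added to P.
  Insert 1 (step 1): P = [1];  Q = [1]
  Insert 7 (step 2): P = [1, 7];  Q = [1, 2]
  Insert 6 (step 3): P = [1, 6] / [7];  Q = [1, 2] / [3]
  Insert 4 (step 4): P = [1, 4] / [6] / [7];  Q = [1, 2] / [3] / [4]
  Insert 2 (step 5): P = [1, 2] / [4] / [6] / [7];  Q = [1, 2] / [3] / [4] / [5]
  Insert 5 (step 6): P = [1, 2, 5] / [4] / [6] / [7];  Q = [1, 2, 6] / [3] / [4] / [5]
  Insert 3 (step 7): P = [1, 2, 3] / [4, 5] / [6] / [7];  Q = [1, 2, 6] / [3, 7] / [4] / [5]
Final shape: (3, 2, 1, 1).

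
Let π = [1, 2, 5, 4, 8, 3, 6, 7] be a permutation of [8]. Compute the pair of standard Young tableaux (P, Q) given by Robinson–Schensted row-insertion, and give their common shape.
P = [1, 2, 3, 6, 7] / [4, 8] / [5];  Q = [1, 2, 3, 5, 8] / [4, 7] / [6];  common shape = (5, 2, 1)

Row-insert the values π_1, π_2, … into P one at a time, bumping the leftmost entry strictly greater than the inserted value down to the next row. The recording tableau Q records, in position (i, j), the step at which that cell was added to P.
  Insert 1 (step 1): P = [1];  Q = [1]
  Insert 2 (step 2): P = [1, 2];  Q = [1, 2]
  Insert 5 (step 3): P = [1, 2, 5];  Q = [1, 2, 3]
  Insert 4 (step 4): P = [1, 2, 4] / [5];  Q = [1, 2, 3] / [4]
  Insert 8 (step 5): P = [1, 2, 4, 8] / [5];  Q = [1, 2, 3, 5] / [4]
  Insert 3 (step 6): P = [1, 2, 3, 8] / [4] / [5];  Q = [1, 2, 3, 5] / [4] / [6]
  Insert 6 (step 7): P = [1, 2, 3, 6] / [4, 8] / [5];  Q = [1, 2, 3, 5] / [4, 7] / [6]
  Insert 7 (step 8): P = [1, 2, 3, 6, 7] / [4, 8] / [5];  Q = [1, 2, 3, 5, 8] / [4, 7] / [6]
Final shape: (5, 2, 1).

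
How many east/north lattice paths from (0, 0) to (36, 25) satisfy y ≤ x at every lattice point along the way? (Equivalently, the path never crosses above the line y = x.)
Number of paths = 28530105553459692

By the reflection principle (André's argument), the number of monotone paths to (36, 25) with n ≤ m that never go above y = x is C(61, 36) − C(61, 37) = 87967825456500717 − 59437719903041025 = 28530105553459692.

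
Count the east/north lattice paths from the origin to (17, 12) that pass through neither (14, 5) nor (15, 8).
Number of paths = 43843545

Inclusion–exclusion. Total paths: C(29, 17) = 51895935. Through P₁: C(19, 14)·C(10, 3) = 1395360. Through P₂: C(23, 15)·C(6, 2) = 7354710. Since P₁ is strictly southwest of P₂, a monotone path through both must visit P₁ then P₂; paths through both = C(19, 14)·C(4, 1)·C(6, 2) = 697680. Avoid both = 51895935 − 1395360 − 7354710 + 697680 = 43843545.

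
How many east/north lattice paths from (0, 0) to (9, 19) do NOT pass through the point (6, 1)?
Number of paths = 6897590

Total paths from (0, 0) to (9, 19): C(28, 9) = 6906900. Paths through (6, 1): (paths (0, 0) → (6, 1)) × (paths (6, 1) → (9, 19)) = C(7, 6) · C(21, 3) = 7 · 1330 = 9310. Avoidance count = 6906900 − 9310 = 6897590.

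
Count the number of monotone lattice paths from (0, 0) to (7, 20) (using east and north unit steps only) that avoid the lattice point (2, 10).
Number of paths = 689832

Total paths from (0, 0) to (7, 20): C(27, 7) = 888030. Paths through (2, 10): (paths (0, 0) → (2, 10)) × (paths (2, 10) → (7, 20)) = C(12, 2) · C(15, 5) = 66 · 3003 = 198198. Avoidance count = 888030 − 198198 = 689832.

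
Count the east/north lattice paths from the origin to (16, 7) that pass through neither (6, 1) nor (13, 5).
Number of paths = 126521

Inclusion–exclusion. Total paths: C(23, 16) = 245157. Through P₁: C(7, 6)·C(16, 10) = 56056. Through P₂: C(18, 13)·C(5, 3) = 85680. Since P₁ is strictly southwest of P₂, a monotone path through both must visit P₁ then P₂; paths through both = C(7, 6)·C(11, 7)·C(5, 3) = 23100. Avoid both = 245157 − 56056 − 85680 + 23100 = 126521.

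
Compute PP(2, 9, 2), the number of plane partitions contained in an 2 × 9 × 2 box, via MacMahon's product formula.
PP(2, 9, 2) = 1210

Evaluate the triple product over i = 1..2, j = 1..9, k = 1..2. The factors are (2/1) · (3/2) · (3/2) · (4/3) · (4/3) · (5/4) · (5/4) · (6/5) · … (36 factors total). The numerators and denominators telescope so the product is an integer; carrying out the multiplication exactly gives PP(2, 9, 2) = 1210.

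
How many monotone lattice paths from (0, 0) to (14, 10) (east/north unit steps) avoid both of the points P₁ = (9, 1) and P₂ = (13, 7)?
Number of paths = 1639556

Inclusion–exclusion. Total paths: C(24, 14) = 1961256. Through P₁: C(10, 9)·C(14, 5) = 20020. Through P₂: C(20, 13)·C(4, 1) = 310080. Since P₁ is strictly southwest of P₂, a monotone path through both must visit P₁ then P₂; paths through both = C(10, 9)·C(10, 4)·C(4, 1) = 8400. Avoid both = 1961256 − 20020 − 310080 + 8400 = 1639556.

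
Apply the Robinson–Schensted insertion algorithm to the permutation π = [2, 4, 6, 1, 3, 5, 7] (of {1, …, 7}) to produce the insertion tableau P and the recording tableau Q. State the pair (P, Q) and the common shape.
P = [1, 3, 5, 7] / [2, 4, 6];  Q = [1, 2, 3, 7] / [4, 5, 6];  common shape = (4, 3)

Row-insert the values π_1, π_2, … into P one at a time, bumping the leftmost entry strictly greater than the inserted value down to the next row. The recording tableau Q records, in position (i, j), the step at which that cell was added to P.
  Insert 2 (step 1): P = [2];  Q = [1]
  Insert 4 (step 2): P = [2, 4];  Q = [1, 2]
  Insert 6 (step 3): P = [2, 4, 6];  Q = [1, 2, 3]
  Insert 1 (step 4): P = [1, 4, 6] / [2];  Q = [1, 2, 3] / [4]
  Insert 3 (step 5): P = [1, 3, 6] / [2, 4];  Q = [1, 2, 3] / [4, 5]
  Insert 5 (step 6): P = [1, 3, 5] / [2, 4, 6];  Q = [1, 2, 3] / [4, 5, 6]
  Insert 7 (step 7): P = [1, 3, 5, 7] / [2, 4, 6];  Q = [1, 2, 3, 7] / [4, 5, 6]
Final shape: (4, 3).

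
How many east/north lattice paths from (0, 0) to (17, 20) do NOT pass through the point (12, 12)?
Number of paths = 12425119938

Total paths from (0, 0) to (17, 20): C(37, 17) = 15905368710. Paths through (12, 12): (paths (0, 0) → (12, 12)) × (paths (12, 12) → (17, 20)) = C(24, 12) · C(13, 5) = 2704156 · 1287 = 3480248772. Avoidance count = 15905368710 − 3480248772 = 12425119938.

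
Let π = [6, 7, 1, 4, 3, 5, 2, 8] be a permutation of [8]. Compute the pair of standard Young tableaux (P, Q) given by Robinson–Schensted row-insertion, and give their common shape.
P = [1, 2, 5, 8] / [3, 7] / [4] / [6];  Q = [1, 2, 6, 8] / [3, 4] / [5] / [7];  common shape = (4, 2, 1, 1)

Row-insert the values π_1, π_2, … into P one at a time, bumping the leftmost entry strictly greater than the inserted value down to the next row. The recording tableau Q records, in position (i, j), the step at which that cell was added to P.
  Insert 6 (step 1): P = [6];  Q = [1]
  Insert 7 (step 2): P = [6, 7];  Q = [1, 2]
  Insert 1 (step 3): P = [1, 7] / [6];  Q = [1, 2] / [3]
  Insert 4 (step 4): P = [1, 4] / [6, 7];  Q = [1, 2] / [3, 4]
  Insert 3 (step 5): P = [1, 3] / [4, 7] / [6];  Q = [1, 2] / [3, 4] / [5]
  Insert 5 (step 6): P = [1, 3, 5] / [4, 7] / [6];  Q = [1, 2, 6] / [3, 4] / [5]
  Insert 2 (step 7): P = [1, 2, 5] / [3, 7] / [4] / [6];  Q = [1, 2, 6] / [3, 4] / [5] / [7]
  Insert 8 (step 8): P = [1, 2, 5, 8] / [3, 7] / [4] / [6];  Q = [1, 2, 6, 8] / [3, 4] / [5] / [7]
Final shape: (4, 2, 1, 1).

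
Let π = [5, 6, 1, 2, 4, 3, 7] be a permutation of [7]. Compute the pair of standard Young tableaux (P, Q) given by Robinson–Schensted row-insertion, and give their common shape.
P = [1, 2, 3, 7] / [4, 6] / [5];  Q = [1, 2, 5, 7] / [3, 4] / [6];  common shape = (4, 2, 1)

Row-insert the values π_1, π_2, … into P one at a time, bumping the leftmost entry strictly greater than the inserted value down to the next row. The recording tableau Q records, in position (i, j), the step at which that cell was added to P.
  Insert 5 (step 1): P = [5];  Q = [1]
  Insert 6 (step 2): P = [5, 6];  Q = [1, 2]
  Insert 1 (step 3): P = [1, 6] / [5];  Q = [1, 2] / [3]
  Insert 2 (step 4): P = [1, 2] / [5, 6];  Q = [1, 2] / [3, 4]
  Insert 4 (step 5): P = [1, 2, 4] / [5, 6];  Q = [1, 2, 5] / [3, 4]
  Insert 3 (step 6): P = [1, 2, 3] / [4, 6] / [5];  Q = [1, 2, 5] / [3, 4] / [6]
  Insert 7 (step 7): P = [1, 2, 3, 7] / [4, 6] / [5];  Q = [1, 2, 5, 7] / [3, 4] / [6]
Final shape: (4, 2, 1).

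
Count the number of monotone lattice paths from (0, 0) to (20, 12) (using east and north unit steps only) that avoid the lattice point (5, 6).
Number of paths = 200722872

Total paths from (0, 0) to (20, 12): C(32, 20) = 225792840. Paths through (5, 6): (paths (0, 0) → (5, 6)) × (paths (5, 6) → (20, 12)) = C(11, 5) · C(21, 15) = 462 · 54264 = 25069968. Avoidance count = 225792840 − 25069968 = 200722872.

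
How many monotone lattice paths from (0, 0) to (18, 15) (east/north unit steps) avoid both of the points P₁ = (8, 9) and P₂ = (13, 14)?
Number of paths = 758890760

Inclusion–exclusion. Total paths: C(33, 18) = 1037158320. Through P₁: C(17, 8)·C(16, 10) = 194674480. Through P₂: C(27, 13)·C(6, 5) = 120349800. Since P₁ is strictly southwest of P₂, a monotone path through both must visit P₁ then P₂; paths through both = C(17, 8)·C(10, 5)·C(6, 5) = 36756720. Avoid both = 1037158320 − 194674480 − 120349800 + 36756720 = 758890760.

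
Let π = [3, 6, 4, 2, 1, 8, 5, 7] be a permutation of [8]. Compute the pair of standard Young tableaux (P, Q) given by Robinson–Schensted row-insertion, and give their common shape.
P = [1, 4, 5, 7] / [2, 8] / [3] / [6];  Q = [1, 2, 6, 8] / [3, 7] / [4] / [5];  common shape = (4, 2, 1, 1)

Row-insert the values π_1, π_2, … into P one at a time, bumping the leftmost entry strictly greater than the inserted value down to the next row. The recording tableau Q records, in position (i, j), the step at which that cell was added to P.
  Insert 3 (step 1): P = [3];  Q = [1]
  Insert 6 (step 2): P = [3, 6];  Q = [1, 2]
  Insert 4 (step 3): P = [3, 4] / [6];  Q = [1, 2] / [3]
  Insert 2 (step 4): P = [2, 4] / [3] / [6];  Q = [1, 2] / [3] / [4]
  Insert 1 (step 5): P = [1, 4] / [2] / [3] / [6];  Q = [1, 2] / [3] / [4] / [5]
  Insert 8 (step 6): P = [1, 4, 8] / [2] / [3] / [6];  Q = [1, 2, 6] / [3] / [4] / [5]
  Insert 5 (step 7): P = [1, 4, 5] / [2, 8] / [3] / [6];  Q = [1, 2, 6] / [3, 7] / [4] / [5]
  Insert 7 (step 8): P = [1, 4, 5, 7] / [2, 8] / [3] / [6];  Q = [1, 2, 6, 8] / [3, 7] / [4] / [5]
Final shape: (4, 2, 1, 1).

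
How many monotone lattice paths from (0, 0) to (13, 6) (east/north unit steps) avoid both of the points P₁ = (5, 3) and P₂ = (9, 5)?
Number of paths = 12082

Inclusion–exclusion. Total paths: C(19, 13) = 27132. Through P₁: C(8, 5)·C(11, 8) = 9240. Through P₂: C(14, 9)·C(5, 4) = 10010. Since P₁ is strictly southwest of P₂, a monotone path through both must visit P₁ then P₂; paths through both = C(8, 5)·C(6, 4)·C(5, 4) = 4200. Avoid both = 27132 − 9240 − 10010 + 4200 = 12082.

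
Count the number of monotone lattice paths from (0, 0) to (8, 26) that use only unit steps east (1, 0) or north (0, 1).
Number of paths = 18156204

A monotone lattice path from (0, 0) to (8, 26) consists of 8 east steps and 26 north steps in some order, so it is determined by which 8 of the 34 steps are east. The count is C(34, 8) = 18156204.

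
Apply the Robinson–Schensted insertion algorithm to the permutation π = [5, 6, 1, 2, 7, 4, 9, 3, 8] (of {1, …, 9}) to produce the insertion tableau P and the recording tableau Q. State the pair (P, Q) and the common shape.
P = [1, 2, 3, 8] / [4, 6, 7, 9] / [5];  Q = [1, 2, 5, 7] / [3, 4, 6, 9] / [8];  common shape = (4, 4, 1)

Row-insert the values π_1, π_2, … into P one at a time, bumping the leftmost entry strictly greater than the inserted value down to the next row. The recording tableau Q records, in position (i, j), the step at which that cell was added to P.
  Insert 5 (step 1): P = [5];  Q = [1]
  Insert 6 (step 2): P = [5, 6];  Q = [1, 2]
  Insert 1 (step 3): P = [1, 6] / [5];  Q = [1, 2] / [3]
  Insert 2 (step 4): P = [1, 2] / [5, 6];  Q = [1, 2] / [3, 4]
  Insert 7 (step 5): P = [1, 2, 7] / [5, 6];  Q = [1, 2, 5] / [3, 4]
  Insert 4 (step 6): P = [1, 2, 4] / [5, 6, 7];  Q = [1, 2, 5] / [3, 4, 6]
  Insert 9 (step 7): P = [1, 2, 4, 9] / [5, 6, 7];  Q = [1, 2, 5, 7] / [3, 4, 6]
  Insert 3 (step 8): P = [1, 2, 3, 9] / [4, 6, 7] / [5];  Q = [1, 2, 5, 7] / [3, 4, 6] / [8]
  Insert 8 (step 9): P = [1, 2, 3, 8] / [4, 6, 7, 9] / [5];  Q = [1, 2, 5, 7] / [3, 4, 6, 9] / [8]
Final shape: (4, 4, 1).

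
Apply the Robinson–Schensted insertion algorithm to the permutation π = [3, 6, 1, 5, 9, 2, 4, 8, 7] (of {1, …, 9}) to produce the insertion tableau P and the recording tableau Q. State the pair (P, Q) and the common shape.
P = [1, 2, 4, 7] / [3, 5, 8] / [6, 9];  Q = [1, 2, 5, 8] / [3, 4, 7] / [6, 9];  common shape = (4, 3, 2)

Row-insert the values π_1, π_2, … into P one at a time, bumping the leftmost entry strictly greater than the inserted value down to the next row. The recording tableau Q records, in position (i, j), the step at which that cell was added to P.
  Insert 3 (step 1): P = [3];  Q = [1]
  Insert 6 (step 2): P = [3, 6];  Q = [1, 2]
  Insert 1 (step 3): P = [1, 6] / [3];  Q = [1, 2] / [3]
  Insert 5 (step 4): P = [1, 5] / [3, 6];  Q = [1, 2] / [3, 4]
  Insert 9 (step 5): P = [1, 5, 9] / [3, 6];  Q = [1, 2, 5] / [3, 4]
  Insert 2 (step 6): P = [1, 2, 9] / [3, 5] / [6];  Q = [1, 2, 5] / [3, 4] / [6]
  Insert 4 (step 7): P = [1, 2, 4] / [3, 5, 9] / [6];  Q = [1, 2, 5] / [3, 4, 7] / [6]
  Insert 8 (step 8): P = [1, 2, 4, 8] / [3, 5, 9] / [6];  Q = [1, 2, 5, 8] / [3, 4, 7] / [6]
  Insert 7 (step 9): P = [1, 2, 4, 7] / [3, 5, 8] / [6, 9];  Q = [1, 2, 5, 8] / [3, 4, 7] / [6, 9]
Final shape: (4, 3, 2).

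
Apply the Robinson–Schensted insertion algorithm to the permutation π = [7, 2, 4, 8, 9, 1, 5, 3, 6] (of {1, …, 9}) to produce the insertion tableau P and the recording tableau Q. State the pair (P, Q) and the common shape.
P = [1, 3, 5, 6] / [2, 4, 9] / [7, 8];  Q = [1, 3, 4, 5] / [2, 7, 9] / [6, 8];  common shape = (4, 3, 2)

Row-insert the values π_1, π_2, … into P one at a time, bumping the leftmost entry strictly greater than the inserted value down to the next row. The recording tableau Q records, in position (i, j), the step at which that cell was added to P.
  Insert 7 (step 1): P = [7];  Q = [1]
  Insert 2 (step 2): P = [2] / [7];  Q = [1] / [2]
  Insert 4 (step 3): P = [2, 4] / [7];  Q = [1, 3] / [2]
  Insert 8 (step 4): P = [2, 4, 8] / [7];  Q = [1, 3, 4] / [2]
  Insert 9 (step 5): P = [2, 4, 8, 9] / [7];  Q = [1, 3, 4, 5] / [2]
  Insert 1 (step 6): P = [1, 4, 8, 9] / [2] / [7];  Q = [1, 3, 4, 5] / [2] / [6]
  Insert 5 (step 7): P = [1, 4, 5, 9] / [2, 8] / [7];  Q = [1, 3, 4, 5] / [2, 7] / [6]
  Insert 3 (step 8): P = [1, 3, 5, 9] / [2, 4] / [7, 8];  Q = [1, 3, 4, 5] / [2, 7] / [6, 8]
  Insert 6 (step 9): P = [1, 3, 5, 6] / [2, 4, 9] / [7, 8];  Q = [1, 3, 4, 5] / [2, 7, 9] / [6, 8]
Final shape: (4, 3, 2).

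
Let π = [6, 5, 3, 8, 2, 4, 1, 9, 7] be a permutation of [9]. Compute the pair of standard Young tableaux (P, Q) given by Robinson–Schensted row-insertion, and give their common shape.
P = [1, 4, 7] / [2, 8, 9] / [3] / [5] / [6];  Q = [1, 4, 8] / [2, 6, 9] / [3] / [5] / [7];  common shape = (3, 3, 1, 1, 1)

Row-insert the values π_1, π_2, … into P one at a time, bumping the leftmost entry strictly greater than the inserted value down to the next row. The recording tableau Q records, in position (i, j), the step at which that cell was added to P.
  Insert 6 (step 1): P = [6];  Q = [1]
  Insert 5 (step 2): P = [5] / [6];  Q = [1] / [2]
  Insert 3 (step 3): P = [3] / [5] / [6];  Q = [1] / [2] / [3]
  Insert 8 (step 4): P = [3, 8] / [5] / [6];  Q = [1, 4] / [2] / [3]
  Insert 2 (step 5): P = [2, 8] / [3] / [5] / [6];  Q = [1, 4] / [2] / [3] / [5]
  Insert 4 (step 6): P = [2, 4] / [3, 8] / [5] / [6];  Q = [1, 4] / [2, 6] / [3] / [5]
  Insert 1 (step 7): P = [1, 4] / [2, 8] / [3] / [5] / [6];  Q = [1, 4] / [2, 6] / [3] / [5] / [7]
  Insert 9 (step 8): P = [1, 4, 9] / [2, 8] / [3] / [5] / [6];  Q = [1, 4, 8] / [2, 6] / [3] / [5] / [7]
  Insert 7 (step 9): P = [1, 4, 7] / [2, 8, 9] / [3] / [5] / [6];  Q = [1, 4, 8] / [2, 6, 9] / [3] / [5] / [7]
Final shape: (3, 3, 1, 1, 1).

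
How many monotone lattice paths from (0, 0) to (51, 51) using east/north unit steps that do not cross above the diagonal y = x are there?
C_51 = 7684785670514316385230816156

These NE paths below the diagonal are counted by the Catalan number C_n = (1/(n + 1)) · C(2n, n). For n = 51: C_51 = (1/52) · C(102, 51) = 399608854866744452032002440112/52 = 7684785670514316385230816156.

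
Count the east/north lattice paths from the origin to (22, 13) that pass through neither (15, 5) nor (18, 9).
Number of paths = 1086476610

Inclusion–exclusion. Total paths: C(35, 22) = 1476337800. Through P₁: C(20, 15)·C(15, 7) = 99768240. Through P₂: C(27, 18)·C(8, 4) = 328077750. Since P₁ is strictly southwest of P₂, a monotone path through both must visit P₁ then P₂; paths through both = C(20, 15)·C(7, 3)·C(8, 4) = 37984800. Avoid both = 1476337800 − 99768240 − 328077750 + 37984800 = 1086476610.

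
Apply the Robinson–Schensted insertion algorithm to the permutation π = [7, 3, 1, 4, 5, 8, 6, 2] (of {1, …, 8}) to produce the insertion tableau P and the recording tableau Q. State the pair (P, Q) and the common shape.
P = [1, 2, 5, 6] / [3, 4] / [7, 8];  Q = [1, 4, 5, 6] / [2, 7] / [3, 8];  common shape = (4, 2, 2)

Row-insert the values π_1, π_2, … into P one at a time, bumping the leftmost entry strictly greater than the inserted value down to the next row. The recording tableau Q records, in position (i, j), the step at which that cell was added to P.
  Insert 7 (step 1): P = [7];  Q = [1]
  Insert 3 (step 2): P = [3] / [7];  Q = [1] / [2]
  Insert 1 (step 3): P = [1] / [3] / [7];  Q = [1] / [2] / [3]
  Insert 4 (step 4): P = [1, 4] / [3] / [7];  Q = [1, 4] / [2] / [3]
  Insert 5 (step 5): P = [1, 4, 5] / [3] / [7];  Q = [1, 4, 5] / [2] / [3]
  Insert 8 (step 6): P = [1, 4, 5, 8] / [3] / [7];  Q = [1, 4, 5, 6] / [2] / [3]
  Insert 6 (step 7): P = [1, 4, 5, 6] / [3, 8] / [7];  Q = [1, 4, 5, 6] / [2, 7] / [3]
  Insert 2 (step 8): P = [1, 2, 5, 6] / [3, 4] / [7, 8];  Q = [1, 4, 5, 6] / [2, 7] / [3, 8]
Final shape: (4, 2, 2).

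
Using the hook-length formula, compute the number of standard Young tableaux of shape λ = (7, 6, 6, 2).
# SYT of shape (7, 6, 6, 2) = 49884120

Hook-length formula: f^λ = n! / Π hook(c), product over all cells c of the Young diagram. For λ = (7, 6, 6, 2), n = 21 boxes. Hook lengths by row (left-to-right, top-to-bottom): [10, 9, 7, 6, 5, 4, 1]; [8, 7, 5, 4, 3, 2]; [7, 6, 4, 3, 2, 1]; [2, 1]. Product of hooks = 1024192512000. So f^λ = 21! / 1024192512000 = 51090942171709440000 / 1024192512000 = 49884120.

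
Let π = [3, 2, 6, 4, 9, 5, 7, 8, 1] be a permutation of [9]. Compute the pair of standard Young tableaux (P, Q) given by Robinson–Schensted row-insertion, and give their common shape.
P = [1, 4, 5, 7, 8] / [2, 6, 9] / [3];  Q = [1, 3, 5, 7, 8] / [2, 4, 6] / [9];  common shape = (5, 3, 1)

Row-insert the values π_1, π_2, … into P one at a time, bumping the leftmost entry strictly greater than the inserted value down to the next row. The recording tableau Q records, in position (i, j), the step at which that cell was added to P.
  Insert 3 (step 1): P = [3];  Q = [1]
  Insert 2 (step 2): P = [2] / [3];  Q = [1] / [2]
  Insert 6 (step 3): P = [2, 6] / [3];  Q = [1, 3] / [2]
  Insert 4 (step 4): P = [2, 4] / [3, 6];  Q = [1, 3] / [2, 4]
  Insert 9 (step 5): P = [2, 4, 9] / [3, 6];  Q = [1, 3, 5] / [2, 4]
  Insert 5 (step 6): P = [2, 4, 5] / [3, 6, 9];  Q = [1, 3, 5] / [2, 4, 6]
  Insert 7 (step 7): P = [2, 4, 5, 7] / [3, 6, 9];  Q = [1, 3, 5, 7] / [2, 4, 6]
  Insert 8 (step 8): P = [2, 4, 5, 7, 8] / [3, 6, 9];  Q = [1, 3, 5, 7, 8] / [2, 4, 6]
  Insert 1 (step 9): P = [1, 4, 5, 7, 8] / [2, 6, 9] / [3];  Q = [1, 3, 5, 7, 8] / [2, 4, 6] / [9]
Final shape: (5, 3, 1).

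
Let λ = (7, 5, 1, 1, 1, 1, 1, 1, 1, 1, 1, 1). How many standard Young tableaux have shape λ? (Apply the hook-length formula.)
# SYT of shape (7, 5, 1, 1, 1, 1, 1, 1, 1, 1, 1, 1) = 28452424

Hook-length formula: f^λ = n! / Π hook(c), product over all cells c of the Young diagram. For λ = (7, 5, 1, 1, 1, 1, 1, 1, 1, 1, 1, 1), n = 22 boxes. Hook lengths by row (left-to-right, top-to-bottom): [18, 7, 6, 5, 4, 2, 1]; [15, 4, 3, 2, 1]; [10]; [9]; [8]; [7]; [6]; [5]; [4]; [3]; [2]; [1]. Product of hooks = 39504568320000. So f^λ = 22! / 39504568320000 = 1124000727777607680000 / 39504568320000 = 28452424.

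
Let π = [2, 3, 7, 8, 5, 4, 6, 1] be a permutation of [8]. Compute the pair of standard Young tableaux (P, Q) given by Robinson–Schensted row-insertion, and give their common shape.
P = [1, 3, 4, 6] / [2, 8] / [5] / [7];  Q = [1, 2, 3, 4] / [5, 7] / [6] / [8];  common shape = (4, 2, 1, 1)

Row-insert the values π_1, π_2, … into P one at a time, bumping the leftmost entry strictly greater than the inserted value down to the next row. The recording tableau Q records, in position (i, j), the step at which that cell was added to P.
  Insert 2 (step 1): P = [2];  Q = [1]
  Insert 3 (step 2): P = [2, 3];  Q = [1, 2]
  Insert 7 (step 3): P = [2, 3, 7];  Q = [1, 2, 3]
  Insert 8 (step 4): P = [2, 3, 7, 8];  Q = [1, 2, 3, 4]
  Insert 5 (step 5): P = [2, 3, 5, 8] / [7];  Q = [1, 2, 3, 4] / [5]
  Insert 4 (step 6): P = [2, 3, 4, 8] / [5] / [7];  Q = [1, 2, 3, 4] / [5] / [6]
  Insert 6 (step 7): P = [2, 3, 4, 6] / [5, 8] / [7];  Q = [1, 2, 3, 4] / [5, 7] / [6]
  Insert 1 (step 8): P = [1, 3, 4, 6] / [2, 8] / [5] / [7];  Q = [1, 2, 3, 4] / [5, 7] / [6] / [8]
Final shape: (4, 2, 1, 1).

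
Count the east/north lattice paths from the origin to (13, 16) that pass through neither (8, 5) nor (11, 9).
Number of paths = 57817359

Inclusion–exclusion. Total paths: C(29, 13) = 67863915. Through P₁: C(13, 8)·C(16, 5) = 5621616. Through P₂: C(20, 11)·C(9, 2) = 6046560. Since P₁ is strictly southwest of P₂, a monotone path through both must visit P₁ then P₂; paths through both = C(13, 8)·C(7, 3)·C(9, 2) = 1621620. Avoid both = 67863915 − 5621616 − 6046560 + 1621620 = 57817359.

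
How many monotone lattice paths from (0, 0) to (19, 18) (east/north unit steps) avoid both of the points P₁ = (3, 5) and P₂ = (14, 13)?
Number of paths = 9884174244

Inclusion–exclusion. Total paths: C(37, 19) = 17672631900. Through P₁: C(8, 3)·C(29, 16) = 3800379240. Through P₂: C(27, 14)·C(10, 5) = 5054691600. Since P₁ is strictly southwest of P₂, a monotone path through both must visit P₁ then P₂; paths through both = C(8, 3)·C(19, 11)·C(10, 5) = 1066613184. Avoid both = 17672631900 − 3800379240 − 5054691600 + 1066613184 = 9884174244.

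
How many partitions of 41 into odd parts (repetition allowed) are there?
p_odd(41) = 1260

Enumerate partitions using only odd parts via the recurrence o(n, m) = o(n, m−2) + o(n−m, m) over odd m, starting from the largest odd part ≤ n. This gives p_odd(41) = 1260. (Euler's theorem: equals the count of distinct-part partitions.)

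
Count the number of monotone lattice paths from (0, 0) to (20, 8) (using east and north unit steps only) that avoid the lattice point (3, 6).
Number of paths = 3093741

Total paths from (0, 0) to (20, 8): C(28, 20) = 3108105. Paths through (3, 6): (paths (0, 0) → (3, 6)) × (paths (3, 6) → (20, 8)) = C(9, 3) · C(19, 17) = 84 · 171 = 14364. Avoidance count = 3108105 − 14364 = 3093741.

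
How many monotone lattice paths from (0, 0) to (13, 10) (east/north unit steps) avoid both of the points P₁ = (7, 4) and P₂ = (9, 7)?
Number of paths = 554246

Inclusion–exclusion. Total paths: C(23, 13) = 1144066. Through P₁: C(11, 7)·C(12, 6) = 304920. Through P₂: C(16, 9)·C(7, 4) = 400400. Since P₁ is strictly southwest of P₂, a monotone path through both must visit P₁ then P₂; paths through both = C(11, 7)·C(5, 2)·C(7, 4) = 115500. Avoid both = 1144066 − 304920 − 400400 + 115500 = 554246.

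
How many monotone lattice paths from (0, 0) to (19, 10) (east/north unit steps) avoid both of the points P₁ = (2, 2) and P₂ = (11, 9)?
Number of paths = 12646680

Inclusion–exclusion. Total paths: C(29, 19) = 20030010. Through P₁: C(4, 2)·C(25, 17) = 6489450. Through P₂: C(20, 11)·C(9, 8) = 1511640. Since P₁ is strictly southwest of P₂, a monotone path through both must visit P₁ then P₂; paths through both = C(4, 2)·C(16, 9)·C(9, 8) = 617760. Avoid both = 20030010 − 6489450 − 1511640 + 617760 = 12646680.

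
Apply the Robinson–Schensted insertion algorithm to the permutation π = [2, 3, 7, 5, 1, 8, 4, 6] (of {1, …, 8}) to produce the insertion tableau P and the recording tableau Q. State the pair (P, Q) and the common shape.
P = [1, 3, 4, 6] / [2, 5, 8] / [7];  Q = [1, 2, 3, 6] / [4, 7, 8] / [5];  common shape = (4, 3, 1)

Row-insert the values π_1, π_2, … into P one at a time, bumping the leftmost entry strictly greater than the inserted value down to the next row. The recording tableau Q records, in position (i, j), the step at which that cell was added to P.
  Insert 2 (step 1): P = [2];  Q = [1]
  Insert 3 (step 2): P = [2, 3];  Q = [1, 2]
  Insert 7 (step 3): P = [2, 3, 7];  Q = [1, 2, 3]
  Insert 5 (step 4): P = [2, 3, 5] / [7];  Q = [1, 2, 3] / [4]
  Insert 1 (step 5): P = [1, 3, 5] / [2] / [7];  Q = [1, 2, 3] / [4] / [5]
  Insert 8 (step 6): P = [1, 3, 5, 8] / [2] / [7];  Q = [1, 2, 3, 6] / [4] / [5]
  Insert 4 (step 7): P = [1, 3, 4, 8] / [2, 5] / [7];  Q = [1, 2, 3, 6] / [4, 7] / [5]
  Insert 6 (step 8): P = [1, 3, 4, 6] / [2, 5, 8] / [7];  Q = [1, 2, 3, 6] / [4, 7, 8] / [5]
Final shape: (4, 3, 1).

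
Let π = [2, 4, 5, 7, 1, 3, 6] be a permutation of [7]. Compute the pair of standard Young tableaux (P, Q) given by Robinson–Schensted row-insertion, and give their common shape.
P = [1, 3, 5, 6] / [2, 4, 7];  Q = [1, 2, 3, 4] / [5, 6, 7];  common shape = (4, 3)

Row-insert the values π_1, π_2, … into P one at a time, bumping the leftmost entry strictly greater than the inserted value down to the next row. The recording tableau Q records, in position (i, j), the step at which that cell was added to P.
  Insert 2 (step 1): P = [2];  Q = [1]
  Insert 4 (step 2): P = [2, 4];  Q = [1, 2]
  Insert 5 (step 3): P = [2, 4, 5];  Q = [1, 2, 3]
  Insert 7 (step 4): P = [2, 4, 5, 7];  Q = [1, 2, 3, 4]
  Insert 1 (step 5): P = [1, 4, 5, 7] / [2];  Q = [1, 2, 3, 4] / [5]
  Insert 3 (step 6): P = [1, 3, 5, 7] / [2, 4];  Q = [1, 2, 3, 4] / [5, 6]
  Insert 6 (step 7): P = [1, 3, 5, 6] / [2, 4, 7];  Q = [1, 2, 3, 4] / [5, 6, 7]
Final shape: (4, 3).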